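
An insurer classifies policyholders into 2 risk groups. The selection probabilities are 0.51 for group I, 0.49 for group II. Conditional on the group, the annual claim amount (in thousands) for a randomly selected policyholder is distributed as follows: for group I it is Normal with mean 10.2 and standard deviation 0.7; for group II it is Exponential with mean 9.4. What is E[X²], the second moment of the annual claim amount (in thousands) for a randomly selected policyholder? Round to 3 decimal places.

For each component E[X²] = Var + (mean)², giving I: 104.53; II: 176.72.
Overall E[X²] = 0.51·104.53 + 0.49·176.72 = 139.903.

139.903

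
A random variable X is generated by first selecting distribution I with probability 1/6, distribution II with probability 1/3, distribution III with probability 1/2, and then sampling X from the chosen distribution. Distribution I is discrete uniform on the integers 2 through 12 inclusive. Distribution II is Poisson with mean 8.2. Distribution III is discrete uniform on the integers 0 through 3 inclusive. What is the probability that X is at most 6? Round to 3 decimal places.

Conditional on each component, P(X ≤ 6): I: 0.454545; II: 0.289562; III: 1.
By total probability, P(X ≤ 6) = 0.166667·0.454545 + 0.333333·0.289562 + 0.5·1 = 0.672278.

0.672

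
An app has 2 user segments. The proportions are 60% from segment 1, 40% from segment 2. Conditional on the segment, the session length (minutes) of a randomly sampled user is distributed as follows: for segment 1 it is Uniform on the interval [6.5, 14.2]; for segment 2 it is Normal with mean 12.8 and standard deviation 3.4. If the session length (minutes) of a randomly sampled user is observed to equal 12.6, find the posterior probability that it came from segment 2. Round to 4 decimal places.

Likelihoods f(12.6 | ·): 1: 0.12987; 2: 0.117133.
Posterior ∝ prior × likelihood. Numerator for 2: 0.4·0.117133 = 0.0468533.
Normalizing constant: 0.6·0.12987 + 0.4·0.117133 = 0.124775.
P(2 | observation) = 0.0468533 / 0.124775 = 0.375501.

0.3755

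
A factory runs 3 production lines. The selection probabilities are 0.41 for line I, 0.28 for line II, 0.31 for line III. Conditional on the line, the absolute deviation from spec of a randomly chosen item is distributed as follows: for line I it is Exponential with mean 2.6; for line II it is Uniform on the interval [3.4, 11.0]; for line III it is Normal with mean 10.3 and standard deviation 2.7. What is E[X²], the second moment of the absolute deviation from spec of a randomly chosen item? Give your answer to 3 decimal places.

For each component E[X²] = Var + (mean)², giving I: 13.52; II: 56.6533; III: 113.38.
Overall E[X²] = 0.41·13.52 + 0.28·56.6533 + 0.31·113.38 = 56.5539.

56.554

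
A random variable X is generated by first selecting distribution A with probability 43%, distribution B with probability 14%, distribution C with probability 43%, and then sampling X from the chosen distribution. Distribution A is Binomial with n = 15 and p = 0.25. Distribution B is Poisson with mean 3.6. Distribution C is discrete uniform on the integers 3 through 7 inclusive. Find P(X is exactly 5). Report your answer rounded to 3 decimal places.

Conditional on each component, P(X = 5): A: 0.165146; B: 0.13768; C: 0.2.
By total probability, P(X = 5) = 0.43·0.165146 + 0.14·0.13768 + 0.43·0.2 = 0.176288.

0.176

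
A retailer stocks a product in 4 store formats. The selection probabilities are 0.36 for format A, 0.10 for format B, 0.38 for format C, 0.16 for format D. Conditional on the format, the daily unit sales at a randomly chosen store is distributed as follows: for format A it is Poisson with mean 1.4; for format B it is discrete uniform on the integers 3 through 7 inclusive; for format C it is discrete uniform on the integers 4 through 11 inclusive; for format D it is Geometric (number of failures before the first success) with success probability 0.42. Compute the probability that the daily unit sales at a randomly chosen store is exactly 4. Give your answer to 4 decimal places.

Conditional on each format, P(X = 4): A: 0.039472; B: 0.2; C: 0.125; D: 0.0475293.
By total probability, P(X = 4) = 0.36·0.039472 + 0.1·0.2 + 0.38·0.125 + 0.16·0.0475293 = 0.0893146.

0.0893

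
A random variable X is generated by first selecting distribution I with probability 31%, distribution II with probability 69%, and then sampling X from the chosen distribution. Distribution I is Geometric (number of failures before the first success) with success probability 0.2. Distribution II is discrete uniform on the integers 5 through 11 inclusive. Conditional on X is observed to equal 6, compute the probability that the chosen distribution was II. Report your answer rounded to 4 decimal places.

0.8585

Likelihoods P(X=6 | ·): I: 0.0524288; II: 0.142857.
Posterior ∝ prior × likelihood. Numerator for II: 0.69·0.142857 = 0.0985714.
Normalizing constant: 0.31·0.0524288 + 0.69·0.142857 = 0.114824.
P(II | observation) = 0.0985714 / 0.114824 = 0.858454.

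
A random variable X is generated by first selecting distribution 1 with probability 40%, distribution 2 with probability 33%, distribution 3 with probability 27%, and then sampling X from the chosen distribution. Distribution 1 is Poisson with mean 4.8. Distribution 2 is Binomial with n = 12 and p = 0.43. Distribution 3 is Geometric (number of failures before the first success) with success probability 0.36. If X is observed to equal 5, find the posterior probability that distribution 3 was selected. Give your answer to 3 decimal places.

Likelihoods P(X=5 | ·): 1: 0.174748; 2: 0.22761; 3: 0.0386547.
Posterior ∝ prior × likelihood. Numerator for 3: 0.27·0.0386547 = 0.0104368.
Normalizing constant: 0.4·0.174748 + 0.33·0.22761 + 0.27·0.0386547 = 0.155447.
P(3 | observation) = 0.0104368 / 0.155447 = 0.0671403.

0.067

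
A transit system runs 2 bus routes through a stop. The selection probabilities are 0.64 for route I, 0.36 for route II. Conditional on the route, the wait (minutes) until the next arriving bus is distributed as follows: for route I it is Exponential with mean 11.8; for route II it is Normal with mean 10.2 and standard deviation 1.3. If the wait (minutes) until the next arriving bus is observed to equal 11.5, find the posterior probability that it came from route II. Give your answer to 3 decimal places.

0.766

Likelihoods f(11.5 | ·): I: 0.031979; II: 0.186131.
Posterior ∝ prior × likelihood. Numerator for II: 0.36·0.186131 = 0.0670073.
Normalizing constant: 0.64·0.031979 + 0.36·0.186131 = 0.0874738.
P(II | observation) = 0.0670073 / 0.0874738 = 0.766026.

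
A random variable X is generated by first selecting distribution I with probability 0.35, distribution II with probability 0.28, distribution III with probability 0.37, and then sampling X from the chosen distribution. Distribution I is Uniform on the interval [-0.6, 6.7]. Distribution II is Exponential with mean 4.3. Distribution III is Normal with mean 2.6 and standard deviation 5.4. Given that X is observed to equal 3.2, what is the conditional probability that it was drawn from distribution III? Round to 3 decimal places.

Likelihoods f(3.2 | ·): I: 0.136986; II: 0.110493; III: 0.0734236.
Posterior ∝ prior × likelihood. Numerator for III: 0.37·0.0734236 = 0.0271667.
Normalizing constant: 0.35·0.136986 + 0.28·0.110493 + 0.37·0.0734236 = 0.10605.
P(III | observation) = 0.0271667 / 0.10605 = 0.256169.

0.256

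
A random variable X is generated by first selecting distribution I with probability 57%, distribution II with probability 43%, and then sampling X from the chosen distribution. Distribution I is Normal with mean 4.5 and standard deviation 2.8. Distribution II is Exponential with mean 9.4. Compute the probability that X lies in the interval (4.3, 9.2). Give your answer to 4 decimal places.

Conditional on each component, P(4.3 < X < 9.2): I: 0.481854; II: 0.257107.
By total probability, P(4.3 < X < 9.2) = 0.57·0.481854 + 0.43·0.257107 = 0.385213.

0.3852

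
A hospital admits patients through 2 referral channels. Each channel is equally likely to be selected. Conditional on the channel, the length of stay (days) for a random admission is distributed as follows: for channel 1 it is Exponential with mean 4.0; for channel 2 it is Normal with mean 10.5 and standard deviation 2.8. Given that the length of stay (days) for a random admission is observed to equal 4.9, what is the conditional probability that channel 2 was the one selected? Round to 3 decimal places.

Likelihoods f(4.9 | ·): 1: 0.0734394; 2: 0.0192825.
Posterior ∝ prior × likelihood. Numerator for 2: 0.5·0.0192825 = 0.00964124.
Normalizing constant: 0.5·0.0734394 + 0.5·0.0192825 = 0.046361.
P(2 | observation) = 0.00964124 / 0.046361 = 0.20796.

0.208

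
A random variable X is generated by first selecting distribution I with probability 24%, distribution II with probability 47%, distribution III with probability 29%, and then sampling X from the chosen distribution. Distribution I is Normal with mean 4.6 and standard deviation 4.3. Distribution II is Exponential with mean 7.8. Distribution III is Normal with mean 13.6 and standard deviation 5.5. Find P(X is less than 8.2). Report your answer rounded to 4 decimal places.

Conditional on each component, P(X < 8.2): I: 0.798763; II: 0.650511; III: 0.163095.
By total probability, P(X < 8.2) = 0.24·0.798763 + 0.47·0.650511 + 0.29·0.163095 = 0.54474.

0.5447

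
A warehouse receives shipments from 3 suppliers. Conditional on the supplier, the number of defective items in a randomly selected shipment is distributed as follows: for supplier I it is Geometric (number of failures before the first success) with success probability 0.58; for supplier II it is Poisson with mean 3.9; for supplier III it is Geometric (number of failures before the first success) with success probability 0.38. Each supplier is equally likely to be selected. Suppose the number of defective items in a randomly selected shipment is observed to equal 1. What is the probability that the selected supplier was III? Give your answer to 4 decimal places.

Likelihoods P(X=1 | ·): I: 0.2436; II: 0.0789435; III: 0.2356.
Posterior ∝ prior × likelihood. Numerator for III: 0.333333·0.2356 = 0.0785333.
Normalizing constant: 0.333333·0.2436 + 0.333333·0.0789435 + 0.333333·0.2356 = 0.186048.
P(III | observation) = 0.0785333 / 0.186048 = 0.422114.

0.4221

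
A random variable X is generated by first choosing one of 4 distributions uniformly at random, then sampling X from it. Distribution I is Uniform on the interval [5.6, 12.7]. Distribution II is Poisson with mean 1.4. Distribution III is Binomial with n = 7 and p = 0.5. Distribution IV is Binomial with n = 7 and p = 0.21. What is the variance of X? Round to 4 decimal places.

Per component, I: μ=9.15, E[X²]=87.9233; II: μ=1.4, E[X²]=3.36; III: μ=3.5, E[X²]=14; IV: μ=1.47, E[X²]=3.3222.
E[X] = 0.25·9.15 + 0.25·1.4 + 0.25·3.5 + 0.25·1.47 = 3.88.
E[X²] = 0.25·87.9233 + 0.25·3.36 + 0.25·14 + 0.25·3.3222 = 27.1514.
Var(X) = E[X²] − (E[X])² = 27.1514 − 15.0544 = 12.097.

12.0970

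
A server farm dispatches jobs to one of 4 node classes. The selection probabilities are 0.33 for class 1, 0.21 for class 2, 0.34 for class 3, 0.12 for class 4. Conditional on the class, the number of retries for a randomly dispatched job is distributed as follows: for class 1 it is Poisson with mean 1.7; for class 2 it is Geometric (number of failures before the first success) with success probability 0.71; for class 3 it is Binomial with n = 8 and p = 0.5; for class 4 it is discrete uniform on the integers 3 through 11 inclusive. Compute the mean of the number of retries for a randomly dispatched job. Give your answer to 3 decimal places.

2.847

Component means — 1: 1.7; 2: 0.408451; 3: 4; 4: 7.
E[X] = 0.33·1.7 + 0.21·0.408451 + 0.34·4 + 0.12·7 = 2.84677.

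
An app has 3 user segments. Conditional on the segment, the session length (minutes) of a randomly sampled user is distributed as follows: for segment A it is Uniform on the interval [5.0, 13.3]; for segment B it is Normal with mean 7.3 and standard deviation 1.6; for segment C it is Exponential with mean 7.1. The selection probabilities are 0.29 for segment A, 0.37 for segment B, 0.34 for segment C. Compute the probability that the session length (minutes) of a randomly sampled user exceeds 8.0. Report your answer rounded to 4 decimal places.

Conditional on each segment, P(X > 8.0): A: 0.638554; B: 0.330874; C: 0.324081.
By total probability, P(X > 8.0) = 0.29·0.638554 + 0.37·0.330874 + 0.34·0.324081 = 0.417792.

0.4178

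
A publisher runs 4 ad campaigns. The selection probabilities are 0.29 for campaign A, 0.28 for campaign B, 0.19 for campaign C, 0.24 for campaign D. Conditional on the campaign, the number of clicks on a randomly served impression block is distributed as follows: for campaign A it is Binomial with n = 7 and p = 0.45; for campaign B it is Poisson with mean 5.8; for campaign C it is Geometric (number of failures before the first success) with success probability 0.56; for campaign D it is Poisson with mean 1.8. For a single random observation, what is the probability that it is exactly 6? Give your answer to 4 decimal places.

Conditional on each campaign, P(X = 6): A: 0.0319695; B: 0.160076; C: 0.00406354; D: 0.00780859.
By total probability, P(X = 6) = 0.29·0.0319695 + 0.28·0.160076 + 0.19·0.00406354 + 0.24·0.00780859 = 0.0567387.

0.0567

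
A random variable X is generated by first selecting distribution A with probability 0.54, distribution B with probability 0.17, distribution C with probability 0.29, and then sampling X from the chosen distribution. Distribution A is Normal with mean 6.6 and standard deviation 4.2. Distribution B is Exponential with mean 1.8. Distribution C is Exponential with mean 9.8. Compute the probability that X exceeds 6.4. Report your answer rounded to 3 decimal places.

0.436

Conditional on each component, P(X > 6.4): A: 0.51899; B: 0.0285655; C: 0.52045.
By total probability, P(X > 6.4) = 0.54·0.51899 + 0.17·0.0285655 + 0.29·0.52045 = 0.436041.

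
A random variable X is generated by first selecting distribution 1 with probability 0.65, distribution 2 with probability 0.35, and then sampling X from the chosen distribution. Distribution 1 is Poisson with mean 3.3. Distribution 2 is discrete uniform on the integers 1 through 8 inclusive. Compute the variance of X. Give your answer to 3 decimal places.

Per component, 1: μ=3.3, E[X²]=14.19; 2: μ=4.5, E[X²]=25.5.
E[X] = 0.65·3.3 + 0.35·4.5 = 3.72.
E[X²] = 0.65·14.19 + 0.35·25.5 = 18.1485.
Var(X) = E[X²] − (E[X])² = 18.1485 − 13.8384 = 4.3101.

4.310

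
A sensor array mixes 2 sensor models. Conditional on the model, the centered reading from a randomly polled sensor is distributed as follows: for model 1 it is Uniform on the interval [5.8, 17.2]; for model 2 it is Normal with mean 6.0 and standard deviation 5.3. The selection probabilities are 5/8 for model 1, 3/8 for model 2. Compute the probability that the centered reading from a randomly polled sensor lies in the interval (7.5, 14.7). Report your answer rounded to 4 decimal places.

Conditional on each model, P(7.5 < X < 14.7): 1: 0.631579; 2: 0.338235.
By total probability, P(7.5 < X < 14.7) = 0.625·0.631579 + 0.375·0.338235 = 0.521575.

0.5216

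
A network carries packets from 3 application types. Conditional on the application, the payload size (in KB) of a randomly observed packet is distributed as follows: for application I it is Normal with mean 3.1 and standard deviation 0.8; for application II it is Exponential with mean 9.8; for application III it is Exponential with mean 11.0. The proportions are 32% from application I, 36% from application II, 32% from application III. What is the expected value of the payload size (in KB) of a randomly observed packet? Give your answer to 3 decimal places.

Component means — I: 3.1; II: 9.8; III: 11.
E[X] = 0.32·3.1 + 0.36·9.8 + 0.32·11 = 8.04.

8.040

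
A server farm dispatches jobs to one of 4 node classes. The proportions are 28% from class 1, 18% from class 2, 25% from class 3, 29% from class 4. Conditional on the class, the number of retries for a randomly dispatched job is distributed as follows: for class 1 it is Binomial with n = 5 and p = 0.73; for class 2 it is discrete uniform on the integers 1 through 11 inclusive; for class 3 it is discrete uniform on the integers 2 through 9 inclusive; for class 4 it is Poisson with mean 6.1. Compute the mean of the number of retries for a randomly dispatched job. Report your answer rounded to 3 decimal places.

5.246

Component means — 1: 3.65; 2: 6; 3: 5.5; 4: 6.1.
E[X] = 0.28·3.65 + 0.18·6 + 0.25·5.5 + 0.29·6.1 = 5.246.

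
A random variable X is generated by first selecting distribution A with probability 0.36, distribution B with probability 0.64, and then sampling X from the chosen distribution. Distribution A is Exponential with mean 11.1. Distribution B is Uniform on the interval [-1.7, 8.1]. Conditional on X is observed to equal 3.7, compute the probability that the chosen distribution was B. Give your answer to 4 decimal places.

0.7375

Likelihoods f(3.7 | ·): A: 0.0645524; B: 0.102041.
Posterior ∝ prior × likelihood. Numerator for B: 0.64·0.102041 = 0.0653061.
Normalizing constant: 0.36·0.0645524 + 0.64·0.102041 = 0.088545.
P(B | observation) = 0.0653061 / 0.088545 = 0.737547.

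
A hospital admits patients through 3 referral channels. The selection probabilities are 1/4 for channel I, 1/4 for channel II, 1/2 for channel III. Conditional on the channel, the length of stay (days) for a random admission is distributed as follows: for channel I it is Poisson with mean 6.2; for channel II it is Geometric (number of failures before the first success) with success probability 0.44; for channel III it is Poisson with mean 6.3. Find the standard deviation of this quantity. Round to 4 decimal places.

3.1782

Per component, I: μ=6.2, E[X²]=44.64; II: μ=1.27273, E[X²]=4.5124; III: μ=6.3, E[X²]=45.99.
E[X] = 0.25·6.2 + 0.25·1.27273 + 0.5·6.3 = 5.01818.
E[X²] = 0.25·44.64 + 0.25·4.5124 + 0.5·45.99 = 35.2831.
Var(X) = E[X²] − (E[X])² = 35.2831 − 25.1821 = 10.101.
SD(X) = √10.101 = 3.1782.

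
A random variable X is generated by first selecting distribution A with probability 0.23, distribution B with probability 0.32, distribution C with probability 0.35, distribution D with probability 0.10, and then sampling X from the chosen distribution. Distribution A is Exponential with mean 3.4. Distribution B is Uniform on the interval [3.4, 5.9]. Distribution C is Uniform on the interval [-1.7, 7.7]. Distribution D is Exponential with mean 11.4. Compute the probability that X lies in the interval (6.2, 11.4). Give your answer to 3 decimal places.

0.106

Conditional on each component, P(6.2 < X < 11.4): A: 0.126474; B: 0; C: 0.159574; D: 0.212624.
By total probability, P(6.2 < X < 11.4) = 0.23·0.126474 + 0.32·0 + 0.35·0.159574 + 0.1·0.212624 = 0.106202.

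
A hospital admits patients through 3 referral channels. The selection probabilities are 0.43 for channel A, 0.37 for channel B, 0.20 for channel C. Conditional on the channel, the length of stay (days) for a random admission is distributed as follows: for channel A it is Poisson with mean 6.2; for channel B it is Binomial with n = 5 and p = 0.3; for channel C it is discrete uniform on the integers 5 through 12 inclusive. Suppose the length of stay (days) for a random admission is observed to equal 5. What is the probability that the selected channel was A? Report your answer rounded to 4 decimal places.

Likelihoods P(X=5 | ·): A: 0.154936; B: 0.00243; C: 0.125.
Posterior ∝ prior × likelihood. Numerator for A: 0.43·0.154936 = 0.0666223.
Normalizing constant: 0.43·0.154936 + 0.37·0.00243 + 0.2·0.125 = 0.0925214.
P(A | observation) = 0.0666223 / 0.0925214 = 0.720075.

0.7201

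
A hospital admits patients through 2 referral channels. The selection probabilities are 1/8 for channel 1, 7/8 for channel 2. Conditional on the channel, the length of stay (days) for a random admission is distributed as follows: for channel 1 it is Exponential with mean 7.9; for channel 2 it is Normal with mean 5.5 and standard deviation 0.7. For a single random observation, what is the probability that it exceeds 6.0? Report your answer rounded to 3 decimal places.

0.266

Conditional on each channel, P(X > 6.0): 1: 0.467903; 2: 0.237525.
By total probability, P(X > 6.0) = 0.125·0.467903 + 0.875·0.237525 = 0.266323.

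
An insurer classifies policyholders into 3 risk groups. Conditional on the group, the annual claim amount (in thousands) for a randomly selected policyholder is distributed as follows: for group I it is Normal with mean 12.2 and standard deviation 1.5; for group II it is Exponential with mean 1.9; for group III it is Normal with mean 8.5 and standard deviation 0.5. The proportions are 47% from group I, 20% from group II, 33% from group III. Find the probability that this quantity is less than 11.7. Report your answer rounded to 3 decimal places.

0.703

Conditional on each group, P(X < 11.7): I: 0.369441; II: 0.997883; III: 1.
By total probability, P(X < 11.7) = 0.47·0.369441 + 0.2·0.997883 + 0.33·1 = 0.703214.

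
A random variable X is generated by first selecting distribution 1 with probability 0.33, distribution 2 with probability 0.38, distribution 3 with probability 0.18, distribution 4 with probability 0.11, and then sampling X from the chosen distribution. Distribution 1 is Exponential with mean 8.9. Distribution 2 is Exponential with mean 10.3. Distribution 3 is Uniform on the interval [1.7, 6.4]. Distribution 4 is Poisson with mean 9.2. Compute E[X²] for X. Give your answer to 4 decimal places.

For each component E[X²] = Var + (mean)², giving 1: 158.42; 2: 212.18; 3: 18.2433; 4: 93.84.
Overall E[X²] = 0.33·158.42 + 0.38·212.18 + 0.18·18.2433 + 0.11·93.84 = 146.513.

146.5132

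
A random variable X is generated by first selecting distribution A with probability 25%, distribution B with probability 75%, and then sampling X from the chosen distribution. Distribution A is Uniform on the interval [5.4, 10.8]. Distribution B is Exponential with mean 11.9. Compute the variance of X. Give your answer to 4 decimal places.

109.5225

Per component, A: μ=8.1, E[X²]=68.04; B: μ=11.9, E[X²]=283.22.
E[X] = 0.25·8.1 + 0.75·11.9 = 10.95.
E[X²] = 0.25·68.04 + 0.75·283.22 = 229.425.
Var(X) = E[X²] − (E[X])² = 229.425 − 119.903 = 109.523.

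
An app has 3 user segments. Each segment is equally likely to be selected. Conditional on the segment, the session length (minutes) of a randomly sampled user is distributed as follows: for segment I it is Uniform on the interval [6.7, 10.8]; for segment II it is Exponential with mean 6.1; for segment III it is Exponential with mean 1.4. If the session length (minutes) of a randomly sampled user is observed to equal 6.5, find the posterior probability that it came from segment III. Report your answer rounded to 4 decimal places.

Likelihoods f(6.5 | ·): I: 0; II: 0.0564803; III: 0.00687867.
Posterior ∝ prior × likelihood. Numerator for III: 0.333333·0.00687867 = 0.00229289.
Normalizing constant: 0.333333·0 + 0.333333·0.0564803 + 0.333333·0.00687867 = 0.0211197.
P(III | observation) = 0.00229289 / 0.0211197 = 0.108567.

0.1086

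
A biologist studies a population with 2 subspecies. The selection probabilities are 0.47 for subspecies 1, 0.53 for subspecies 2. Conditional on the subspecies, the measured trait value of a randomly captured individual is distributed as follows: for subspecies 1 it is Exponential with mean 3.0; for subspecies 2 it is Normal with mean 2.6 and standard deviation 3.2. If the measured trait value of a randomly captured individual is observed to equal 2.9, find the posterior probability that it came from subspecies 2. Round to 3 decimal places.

Likelihoods f(2.9 | ·): 1: 0.126783; 2: 0.124123.
Posterior ∝ prior × likelihood. Numerator for 2: 0.53·0.124123 = 0.0657851.
Normalizing constant: 0.47·0.126783 + 0.53·0.124123 = 0.125373.
P(2 | observation) = 0.0657851 / 0.125373 = 0.524715.

0.525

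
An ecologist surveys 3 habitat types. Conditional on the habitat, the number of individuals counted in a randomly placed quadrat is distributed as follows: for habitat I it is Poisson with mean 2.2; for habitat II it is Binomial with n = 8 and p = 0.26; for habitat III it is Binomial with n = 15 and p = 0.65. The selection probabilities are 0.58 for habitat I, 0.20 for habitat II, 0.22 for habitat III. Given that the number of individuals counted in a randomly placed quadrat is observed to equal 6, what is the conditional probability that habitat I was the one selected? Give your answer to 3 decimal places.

Likelihoods P(X=6 | ·): I: 0.0174484; II: 0.00473654; III: 0.0297507.
Posterior ∝ prior × likelihood. Numerator for I: 0.58·0.0174484 = 0.0101201.
Normalizing constant: 0.58·0.0174484 + 0.2·0.00473654 + 0.22·0.0297507 = 0.0176125.
P(I | observation) = 0.0101201 / 0.0176125 = 0.574595.

0.575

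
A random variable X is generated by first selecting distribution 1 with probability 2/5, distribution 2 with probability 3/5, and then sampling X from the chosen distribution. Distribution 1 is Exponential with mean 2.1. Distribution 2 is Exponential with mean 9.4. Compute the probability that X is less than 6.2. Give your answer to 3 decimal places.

Conditional on each component, P(X < 6.2): 1: 0.947785; 2: 0.482929.
By total probability, P(X < 6.2) = 0.4·0.947785 + 0.6·0.482929 = 0.668871.

0.669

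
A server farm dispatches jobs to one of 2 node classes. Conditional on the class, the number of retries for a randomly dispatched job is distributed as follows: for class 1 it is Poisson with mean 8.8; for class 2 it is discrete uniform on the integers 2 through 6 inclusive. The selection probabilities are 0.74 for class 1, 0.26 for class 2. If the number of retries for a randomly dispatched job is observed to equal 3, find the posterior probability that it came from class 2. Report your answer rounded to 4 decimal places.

Likelihoods P(X=3 | ·): 1: 0.0171201; 2: 0.2.
Posterior ∝ prior × likelihood. Numerator for 2: 0.26·0.2 = 0.052.
Normalizing constant: 0.74·0.0171201 + 0.26·0.2 = 0.0646688.
P(2 | observation) = 0.052 / 0.0646688 = 0.804097.

0.8041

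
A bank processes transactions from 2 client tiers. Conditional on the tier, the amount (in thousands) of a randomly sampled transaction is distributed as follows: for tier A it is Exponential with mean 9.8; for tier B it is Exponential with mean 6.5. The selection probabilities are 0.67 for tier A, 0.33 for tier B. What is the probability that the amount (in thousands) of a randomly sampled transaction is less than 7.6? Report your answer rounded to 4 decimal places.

Conditional on each tier, P(X < 7.6): A: 0.539531; B: 0.689394.
By total probability, P(X < 7.6) = 0.67·0.539531 + 0.33·0.689394 = 0.588986.

0.5890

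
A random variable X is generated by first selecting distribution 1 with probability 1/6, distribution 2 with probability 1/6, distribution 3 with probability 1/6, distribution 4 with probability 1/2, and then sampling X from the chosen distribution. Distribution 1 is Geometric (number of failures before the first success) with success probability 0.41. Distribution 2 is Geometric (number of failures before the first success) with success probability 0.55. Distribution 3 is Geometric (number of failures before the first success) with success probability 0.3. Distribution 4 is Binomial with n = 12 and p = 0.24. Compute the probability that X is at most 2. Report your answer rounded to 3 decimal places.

0.605

Conditional on each component, P(X ≤ 2): 1: 0.794621; 2: 0.908875; 3: 0.657; 4: 0.422249.
By total probability, P(X ≤ 2) = 0.166667·0.794621 + 0.166667·0.908875 + 0.166667·0.657 + 0.5·0.422249 = 0.604541.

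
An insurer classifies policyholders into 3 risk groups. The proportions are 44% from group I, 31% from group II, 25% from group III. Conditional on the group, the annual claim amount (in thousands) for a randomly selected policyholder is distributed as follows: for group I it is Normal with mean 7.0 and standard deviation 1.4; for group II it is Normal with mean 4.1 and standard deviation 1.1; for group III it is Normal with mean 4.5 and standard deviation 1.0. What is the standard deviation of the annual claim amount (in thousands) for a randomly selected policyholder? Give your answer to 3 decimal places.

Per component, I: μ=7, E[X²]=50.96; II: μ=4.1, E[X²]=18.02; III: μ=4.5, E[X²]=21.25.
E[X] = 0.44·7 + 0.31·4.1 + 0.25·4.5 = 5.476.
E[X²] = 0.44·50.96 + 0.31·18.02 + 0.25·21.25 = 33.3211.
Var(X) = E[X²] − (E[X])² = 33.3211 − 29.9866 = 3.33452.
SD(X) = √3.33452 = 1.82607.

1.826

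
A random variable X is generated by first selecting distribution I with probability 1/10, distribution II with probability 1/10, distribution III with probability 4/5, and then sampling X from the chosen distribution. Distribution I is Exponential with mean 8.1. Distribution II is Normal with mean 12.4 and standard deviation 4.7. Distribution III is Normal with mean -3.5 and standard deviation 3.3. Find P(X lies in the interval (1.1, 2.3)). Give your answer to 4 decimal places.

0.0466

Conditional on each component, P(1.1 < X < 2.3): I: 0.120211; II: 0.007717; III: 0.0422581.
By total probability, P(1.1 < X < 2.3) = 0.1·0.120211 + 0.1·0.007717 + 0.8·0.0422581 = 0.0465993.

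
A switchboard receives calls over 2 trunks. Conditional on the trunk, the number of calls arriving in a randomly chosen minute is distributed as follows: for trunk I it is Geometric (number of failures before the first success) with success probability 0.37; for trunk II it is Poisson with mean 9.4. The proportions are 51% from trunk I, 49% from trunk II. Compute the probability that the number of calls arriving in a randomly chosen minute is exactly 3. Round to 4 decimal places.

Conditional on each trunk, P(X = 3): I: 0.0925174; II: 0.0114515.
By total probability, P(X = 3) = 0.51·0.0925174 + 0.49·0.0114515 = 0.0527951.

0.0528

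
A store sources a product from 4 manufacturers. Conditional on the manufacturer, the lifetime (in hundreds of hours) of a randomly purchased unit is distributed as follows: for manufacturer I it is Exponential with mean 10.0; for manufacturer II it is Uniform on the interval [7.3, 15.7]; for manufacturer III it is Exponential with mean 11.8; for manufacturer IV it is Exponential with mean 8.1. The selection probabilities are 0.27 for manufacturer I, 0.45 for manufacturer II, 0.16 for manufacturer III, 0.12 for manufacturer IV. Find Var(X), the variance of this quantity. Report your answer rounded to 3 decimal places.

Per component, I: μ=10, E[X²]=200; II: μ=11.5, E[X²]=138.13; III: μ=11.8, E[X²]=278.48; IV: μ=8.1, E[X²]=131.22.
E[X] = 0.27·10 + 0.45·11.5 + 0.16·11.8 + 0.12·8.1 = 10.735.
E[X²] = 0.27·200 + 0.45·138.13 + 0.16·278.48 + 0.12·131.22 = 176.462.
Var(X) = E[X²] − (E[X])² = 176.462 − 115.24 = 61.2215.

61.221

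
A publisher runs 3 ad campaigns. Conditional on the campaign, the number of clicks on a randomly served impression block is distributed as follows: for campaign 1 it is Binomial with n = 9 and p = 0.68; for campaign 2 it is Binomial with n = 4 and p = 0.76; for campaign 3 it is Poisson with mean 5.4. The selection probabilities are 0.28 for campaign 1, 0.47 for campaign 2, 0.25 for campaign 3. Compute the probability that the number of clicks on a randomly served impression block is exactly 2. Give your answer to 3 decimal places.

0.112

Conditional on each campaign, P(X = 2): 1: 0.00571966; 2: 0.199619; 3: 0.0658518.
By total probability, P(X = 2) = 0.28·0.00571966 + 0.47·0.199619 + 0.25·0.0658518 = 0.111885.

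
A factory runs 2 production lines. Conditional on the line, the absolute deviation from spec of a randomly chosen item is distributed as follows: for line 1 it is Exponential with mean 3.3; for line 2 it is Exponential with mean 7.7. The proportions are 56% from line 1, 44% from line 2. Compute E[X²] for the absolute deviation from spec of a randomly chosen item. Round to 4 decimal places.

For each component E[X²] = Var + (mean)², giving 1: 21.78; 2: 118.58.
Overall E[X²] = 0.56·21.78 + 0.44·118.58 = 64.372.

64.3720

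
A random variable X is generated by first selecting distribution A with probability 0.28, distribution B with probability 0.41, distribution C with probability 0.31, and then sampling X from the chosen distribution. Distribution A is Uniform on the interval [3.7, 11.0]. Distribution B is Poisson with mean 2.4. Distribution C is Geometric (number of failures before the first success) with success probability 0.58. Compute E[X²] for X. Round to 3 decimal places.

20.265

For each component E[X²] = Var + (mean)², giving A: 58.4633; B: 8.16; C: 1.77289.
Overall E[X²] = 0.28·58.4633 + 0.41·8.16 + 0.31·1.77289 = 20.2649.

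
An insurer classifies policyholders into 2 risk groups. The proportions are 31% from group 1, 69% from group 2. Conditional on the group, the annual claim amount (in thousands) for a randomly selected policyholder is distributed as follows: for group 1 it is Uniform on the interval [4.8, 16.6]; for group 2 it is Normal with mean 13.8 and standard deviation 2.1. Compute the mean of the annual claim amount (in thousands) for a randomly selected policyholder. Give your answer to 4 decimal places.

Component means — 1: 10.7; 2: 13.8.
E[X] = 0.31·10.7 + 0.69·13.8 = 12.839.

12.8390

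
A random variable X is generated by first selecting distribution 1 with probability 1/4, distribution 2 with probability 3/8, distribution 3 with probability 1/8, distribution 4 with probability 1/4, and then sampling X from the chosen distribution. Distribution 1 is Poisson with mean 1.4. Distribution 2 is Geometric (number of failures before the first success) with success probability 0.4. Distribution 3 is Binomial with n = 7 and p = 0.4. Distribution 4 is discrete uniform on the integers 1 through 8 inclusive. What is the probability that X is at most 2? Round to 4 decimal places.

0.6174

Conditional on each component, P(X ≤ 2): 1: 0.833498; 2: 0.784; 3: 0.419904; 4: 0.25.
By total probability, P(X ≤ 2) = 0.25·0.833498 + 0.375·0.784 + 0.125·0.419904 + 0.25·0.25 = 0.617362.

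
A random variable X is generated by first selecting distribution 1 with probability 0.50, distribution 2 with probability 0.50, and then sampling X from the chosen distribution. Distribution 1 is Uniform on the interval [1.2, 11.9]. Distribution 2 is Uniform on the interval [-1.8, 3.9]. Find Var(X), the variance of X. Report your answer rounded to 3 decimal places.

13.687

Per component, 1: μ=6.55, E[X²]=52.4433; 2: μ=1.05, E[X²]=3.81.
E[X] = 0.5·6.55 + 0.5·1.05 = 3.8.
E[X²] = 0.5·52.4433 + 0.5·3.81 = 28.1267.
Var(X) = E[X²] − (E[X])² = 28.1267 − 14.44 = 13.6867.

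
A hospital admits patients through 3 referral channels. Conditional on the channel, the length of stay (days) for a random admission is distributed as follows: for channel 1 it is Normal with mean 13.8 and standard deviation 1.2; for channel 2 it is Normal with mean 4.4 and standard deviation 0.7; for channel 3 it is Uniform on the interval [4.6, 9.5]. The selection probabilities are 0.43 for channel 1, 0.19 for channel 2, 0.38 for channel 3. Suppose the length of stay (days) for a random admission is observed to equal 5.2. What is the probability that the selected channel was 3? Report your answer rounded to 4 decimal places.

0.5791

Likelihoods f(5.2 | ·): 1: 2.33779e-12; 2: 0.296614; 3: 0.204082.
Posterior ∝ prior × likelihood. Numerator for 3: 0.38·0.204082 = 0.077551.
Normalizing constant: 0.43·2.33779e-12 + 0.19·0.296614 + 0.38·0.204082 = 0.133908.
P(3 | observation) = 0.077551 / 0.133908 = 0.579138.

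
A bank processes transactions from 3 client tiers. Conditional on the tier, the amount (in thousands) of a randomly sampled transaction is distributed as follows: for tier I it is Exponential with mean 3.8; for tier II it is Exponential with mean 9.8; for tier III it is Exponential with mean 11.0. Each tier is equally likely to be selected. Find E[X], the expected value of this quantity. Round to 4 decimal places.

8.2000

Component means — I: 3.8; II: 9.8; III: 11.
E[X] = 0.333333·3.8 + 0.333333·9.8 + 0.333333·11 = 8.2.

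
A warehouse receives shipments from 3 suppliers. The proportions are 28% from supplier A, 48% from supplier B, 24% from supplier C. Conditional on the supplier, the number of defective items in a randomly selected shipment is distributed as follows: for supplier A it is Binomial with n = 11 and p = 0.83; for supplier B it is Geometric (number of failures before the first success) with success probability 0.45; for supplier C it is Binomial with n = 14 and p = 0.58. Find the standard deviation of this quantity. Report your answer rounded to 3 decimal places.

Per component, A: μ=9.13, E[X²]=84.909; B: μ=1.22222, E[X²]=4.20988; C: μ=8.12, E[X²]=69.3448.
E[X] = 0.28·9.13 + 0.48·1.22222 + 0.24·8.12 = 5.09187.
E[X²] = 0.28·84.909 + 0.48·4.20988 + 0.24·69.3448 = 42.438.
Var(X) = E[X²] − (E[X])² = 42.438 − 25.9271 = 16.5109.
SD(X) = √16.5109 = 4.06336.

4.063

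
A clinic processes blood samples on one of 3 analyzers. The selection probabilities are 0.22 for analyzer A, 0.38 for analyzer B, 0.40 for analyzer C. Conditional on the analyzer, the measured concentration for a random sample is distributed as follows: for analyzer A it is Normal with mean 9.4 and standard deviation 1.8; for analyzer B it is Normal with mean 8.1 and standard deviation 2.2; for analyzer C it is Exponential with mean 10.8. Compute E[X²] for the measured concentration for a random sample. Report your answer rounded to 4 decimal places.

For each component E[X²] = Var + (mean)², giving A: 91.6; B: 70.45; C: 233.28.
Overall E[X²] = 0.22·91.6 + 0.38·70.45 + 0.4·233.28 = 140.235.

140.2350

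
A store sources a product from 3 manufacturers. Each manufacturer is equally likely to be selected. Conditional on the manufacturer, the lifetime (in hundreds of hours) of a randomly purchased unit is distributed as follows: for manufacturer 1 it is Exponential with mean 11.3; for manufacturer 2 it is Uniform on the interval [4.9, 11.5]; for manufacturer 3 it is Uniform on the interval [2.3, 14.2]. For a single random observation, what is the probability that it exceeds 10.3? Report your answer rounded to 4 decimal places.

0.3038

Conditional on each manufacturer, P(X > 10.3): 1: 0.401919; 2: 0.181818; 3: 0.327731.
By total probability, P(X > 10.3) = 0.333333·0.401919 + 0.333333·0.181818 + 0.333333·0.327731 = 0.303823.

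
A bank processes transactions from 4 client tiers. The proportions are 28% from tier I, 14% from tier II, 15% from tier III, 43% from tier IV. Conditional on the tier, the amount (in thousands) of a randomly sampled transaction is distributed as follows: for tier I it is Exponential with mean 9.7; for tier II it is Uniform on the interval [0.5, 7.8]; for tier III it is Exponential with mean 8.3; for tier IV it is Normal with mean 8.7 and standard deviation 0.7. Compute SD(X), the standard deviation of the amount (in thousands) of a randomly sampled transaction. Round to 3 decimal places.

Per component, I: μ=9.7, E[X²]=188.18; II: μ=4.15, E[X²]=21.6633; III: μ=8.3, E[X²]=137.78; IV: μ=8.7, E[X²]=76.18.
E[X] = 0.28·9.7 + 0.14·4.15 + 0.15·8.3 + 0.43·8.7 = 8.283.
E[X²] = 0.28·188.18 + 0.14·21.6633 + 0.15·137.78 + 0.43·76.18 = 109.148.
Var(X) = E[X²] − (E[X])² = 109.148 − 68.6081 = 40.5396.
SD(X) = √40.5396 = 6.36707.

6.367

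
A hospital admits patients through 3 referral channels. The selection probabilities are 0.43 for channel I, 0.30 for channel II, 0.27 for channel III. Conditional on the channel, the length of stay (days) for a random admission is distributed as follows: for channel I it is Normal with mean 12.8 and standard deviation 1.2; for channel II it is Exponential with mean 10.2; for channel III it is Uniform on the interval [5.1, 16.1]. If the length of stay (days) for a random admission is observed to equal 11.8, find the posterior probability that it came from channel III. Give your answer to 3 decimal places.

0.182

Likelihoods f(11.8 | ·): I: 0.234927; II: 0.0308305; III: 0.0909091.
Posterior ∝ prior × likelihood. Numerator for III: 0.27·0.0909091 = 0.0245455.
Normalizing constant: 0.43·0.234927 + 0.3·0.0308305 + 0.27·0.0909091 = 0.134813.
P(III | observation) = 0.0245455 / 0.134813 = 0.18207.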